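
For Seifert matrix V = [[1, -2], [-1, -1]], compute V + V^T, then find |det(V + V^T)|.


Step 1: Form V + V^T where V = [[1, -2], [-1, -1]]
  V^T = [[1, -1], [-2, -1]]
  V + V^T = [[2, -3], [-3, -2]]
Step 2: det(V + V^T) = 2*(-2) - (-3)*(-3)
  = -4 - 9 = -13
Step 3: Knot determinant = |det(V + V^T)| = |-13| = 13

13


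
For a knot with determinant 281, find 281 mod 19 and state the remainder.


Step 1: A knot is p-colorable if and only if p divides its determinant.
Step 2: Compute 281 mod 19.
281 = 14 * 19 + 15
Step 3: 281 mod 19 = 15
Step 4: The knot is 19-colorable: no

15


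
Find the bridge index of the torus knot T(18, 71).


The bridge number of T(p,q) is min(p,q).
min(18, 71) = 18

18


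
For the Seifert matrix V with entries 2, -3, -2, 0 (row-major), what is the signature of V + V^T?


Step 1: V + V^T = [[4, -5], [-5, 0]]
Step 2: trace = 4, det = -25
Step 3: Discriminant = 4^2 - 4*(-25) = 116
Step 4: Eigenvalues: 7.38516, -3.38516
Step 5: Signature = (# positive eigenvalues) - (# negative eigenvalues) = 0

0


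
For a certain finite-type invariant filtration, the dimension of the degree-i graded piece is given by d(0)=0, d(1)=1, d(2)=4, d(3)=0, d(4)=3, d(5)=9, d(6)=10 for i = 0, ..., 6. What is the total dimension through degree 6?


Total dimension = d(0) + d(1) + ... + d(6)
= 0 + 1 + 4 + 0 + 3 + 9 + 10
= 27

27


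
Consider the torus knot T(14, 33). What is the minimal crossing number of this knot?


For a torus knot T(p, q) with gcd(p,q)=1,
the crossing number is min(p*(q-1), q*(p-1)).
p*(q-1) = 14*32 = 448
q*(p-1) = 33*13 = 429
min(448, 429) = 429

429


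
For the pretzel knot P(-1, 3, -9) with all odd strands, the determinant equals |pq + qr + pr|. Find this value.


Step 1: Compute pq + qr + pr.
pq = (-1)*3 = -3
qr = 3*(-9) = -27
pr = (-1)*(-9) = 9
pq + qr + pr = -3 + (-27) + 9 = -21
Step 2: Take absolute value.
det(P(-1,3,-9)) = |-21| = 21

21


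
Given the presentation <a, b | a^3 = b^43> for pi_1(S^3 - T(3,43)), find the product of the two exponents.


The relation is a^3 = b^43.
Product of exponents = 3 * 43
= 129

129


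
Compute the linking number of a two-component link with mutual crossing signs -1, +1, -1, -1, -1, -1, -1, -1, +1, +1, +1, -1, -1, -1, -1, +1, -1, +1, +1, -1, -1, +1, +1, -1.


Step 1: Count positive crossings: 9
Step 2: Count negative crossings: 15
Step 3: Sum of signs = 9 - 15 = -6
Step 4: Linking number = sum/2 = -6/2 = -3

-3


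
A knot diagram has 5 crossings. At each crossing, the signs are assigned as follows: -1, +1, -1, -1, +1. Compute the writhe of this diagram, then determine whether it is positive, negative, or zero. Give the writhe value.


Step 1: Count positive crossings (+1).
Positive crossings: 2
Step 2: Count negative crossings (-1).
Negative crossings: 3
Step 3: Writhe = (positive) - (negative)
w = 2 - 3 = -1
Step 4: |w| = 1, and w is negative

-1


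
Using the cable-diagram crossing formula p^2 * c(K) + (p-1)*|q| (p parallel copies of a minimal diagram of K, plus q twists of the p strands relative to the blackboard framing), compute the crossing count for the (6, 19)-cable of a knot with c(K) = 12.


Step 1: Each of the c(K) crossings of the companion diagram becomes p*p = p^2 crossings among the p parallel strands, and each of the |q| twists s_1 s_2 ... s_(p-1) adds (p-1) crossings.
  Crossings = p^2 * c(K) + (p-1)*|q|
Step 2: = 6^2 * 12 + (6-1)*19
Step 3: = 36*12 + 5*19
Step 4: = 432 + 95 = 527

527


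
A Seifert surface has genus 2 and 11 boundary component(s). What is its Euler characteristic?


chi = 2 - 2g - b
= 2 - 2*2 - 11
= 2 - 4 - 11 = -13

-13


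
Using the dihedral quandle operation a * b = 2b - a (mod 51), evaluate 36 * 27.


36 * 27 = 2*27 - 36 mod 51
= 54 - 36 mod 51
= 18 mod 51 = 18

18


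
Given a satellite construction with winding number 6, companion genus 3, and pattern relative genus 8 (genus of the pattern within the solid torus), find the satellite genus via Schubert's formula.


Schubert: g(satellite) = g_rel(pattern) + |winding| * g(companion),
where g_rel(pattern) is the genus of the pattern relative to the solid torus.
= 8 + 6 * 3
= 8 + 18 = 26

26


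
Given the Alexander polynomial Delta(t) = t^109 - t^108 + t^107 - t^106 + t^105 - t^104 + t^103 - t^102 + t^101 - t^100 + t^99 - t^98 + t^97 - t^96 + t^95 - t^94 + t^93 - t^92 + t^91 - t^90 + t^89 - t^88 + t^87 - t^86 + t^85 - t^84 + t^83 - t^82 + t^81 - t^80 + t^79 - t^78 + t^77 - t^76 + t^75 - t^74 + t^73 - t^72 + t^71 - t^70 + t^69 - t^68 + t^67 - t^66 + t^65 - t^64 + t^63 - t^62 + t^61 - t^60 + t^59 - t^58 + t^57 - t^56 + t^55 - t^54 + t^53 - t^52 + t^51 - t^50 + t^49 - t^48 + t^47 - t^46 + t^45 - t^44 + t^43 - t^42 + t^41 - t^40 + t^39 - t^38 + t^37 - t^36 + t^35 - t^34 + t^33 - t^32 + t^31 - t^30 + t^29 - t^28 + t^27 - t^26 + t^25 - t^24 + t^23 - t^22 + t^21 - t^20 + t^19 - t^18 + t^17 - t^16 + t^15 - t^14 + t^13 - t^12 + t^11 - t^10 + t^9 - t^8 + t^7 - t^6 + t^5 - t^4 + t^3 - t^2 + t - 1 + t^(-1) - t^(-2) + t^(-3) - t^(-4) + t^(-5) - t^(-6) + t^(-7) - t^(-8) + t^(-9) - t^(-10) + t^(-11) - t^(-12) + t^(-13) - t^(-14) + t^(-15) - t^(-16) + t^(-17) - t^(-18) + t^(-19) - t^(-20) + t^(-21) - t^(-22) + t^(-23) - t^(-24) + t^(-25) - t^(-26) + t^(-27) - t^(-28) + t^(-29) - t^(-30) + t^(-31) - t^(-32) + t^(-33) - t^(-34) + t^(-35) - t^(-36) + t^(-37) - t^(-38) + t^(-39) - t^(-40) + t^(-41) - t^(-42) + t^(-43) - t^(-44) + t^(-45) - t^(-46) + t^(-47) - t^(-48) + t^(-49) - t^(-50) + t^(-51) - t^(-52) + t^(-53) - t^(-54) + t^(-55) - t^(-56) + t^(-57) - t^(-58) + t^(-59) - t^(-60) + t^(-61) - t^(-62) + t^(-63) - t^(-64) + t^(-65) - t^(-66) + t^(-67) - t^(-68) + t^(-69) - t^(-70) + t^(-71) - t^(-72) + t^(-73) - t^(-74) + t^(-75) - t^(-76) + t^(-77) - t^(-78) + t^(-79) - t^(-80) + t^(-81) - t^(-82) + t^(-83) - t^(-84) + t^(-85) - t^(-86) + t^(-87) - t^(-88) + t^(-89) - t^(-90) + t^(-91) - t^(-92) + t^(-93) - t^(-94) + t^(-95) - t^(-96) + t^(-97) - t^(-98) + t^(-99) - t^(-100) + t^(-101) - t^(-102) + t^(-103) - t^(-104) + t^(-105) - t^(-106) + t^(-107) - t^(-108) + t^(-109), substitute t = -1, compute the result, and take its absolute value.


Step 1: The polynomial has 219 terms with alternating signs, exponents from 109 down to -109.
Step 2: Substitute t = -1. The i-th term has coefficient (-1)^i and exponent (m-i),
  so its value is (-1)^i * (-1)^(m-i) = (-1)^m = -1 for every i.
Step 3: All 219 terms equal -1, so Delta(-1) = 219 * (-1) = -219
Step 4: |Delta(-1)| = 219

219


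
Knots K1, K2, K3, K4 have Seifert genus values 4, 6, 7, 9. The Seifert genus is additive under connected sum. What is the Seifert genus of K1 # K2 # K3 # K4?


The Seifert genus is additive under connected sum.
Seifert genus(K1 # K2 # K3 # K4) = (4) + (6) + (7) + (9)
= 26

26


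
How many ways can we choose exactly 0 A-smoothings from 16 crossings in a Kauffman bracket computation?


We choose which 0 of 16 crossings get A-smoothings.
C(16, 0) = 16! / (0! * 16!)
= 1

1


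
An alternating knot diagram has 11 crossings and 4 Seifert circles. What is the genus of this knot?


For alternating knots, g = (c - s + 1)/2.
= (11 - 4 + 1)/2
= 8/2 = 4

4


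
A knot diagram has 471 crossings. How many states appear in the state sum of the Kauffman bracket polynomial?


Each crossing contributes 2 choices (A-smoothing or B-smoothing).
Total states = 2^471 = 6097165137335922326917182089439777940915230747392521779021790936768304177382354726797472857545882756171536974846497310342671827498609932238848

6097165137335922326917182089439777940915230747392521779021790936768304177382354726797472857545882756171536974846497310342671827498609932238848


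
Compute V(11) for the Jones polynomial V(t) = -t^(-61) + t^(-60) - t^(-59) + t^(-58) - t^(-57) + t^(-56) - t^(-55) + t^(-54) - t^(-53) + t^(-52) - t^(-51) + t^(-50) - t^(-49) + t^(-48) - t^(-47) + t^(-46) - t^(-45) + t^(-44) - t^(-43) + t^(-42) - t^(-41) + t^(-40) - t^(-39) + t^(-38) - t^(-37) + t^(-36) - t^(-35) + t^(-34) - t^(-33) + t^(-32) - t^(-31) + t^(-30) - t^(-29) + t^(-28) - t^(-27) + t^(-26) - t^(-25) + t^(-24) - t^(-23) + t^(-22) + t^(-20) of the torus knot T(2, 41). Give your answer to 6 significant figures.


Substituting t = 11 into V(t) = -t^(-61) + t^(-60) - t^(-59) + t^(-58) - t^(-57) + t^(-56) - t^(-55) + t^(-54) - t^(-53) + t^(-52) - t^(-51) + t^(-50) - t^(-49) + t^(-48) - t^(-47) + t^(-46) - t^(-45) + t^(-44) - t^(-43) + t^(-42) - t^(-41) + t^(-40) - t^(-39) + t^(-38) - t^(-37) + t^(-36) - t^(-35) + t^(-34) - t^(-33) + t^(-32) - t^(-31) + t^(-30) - t^(-29) + t^(-28) - t^(-27) + t^(-26) - t^(-25) + t^(-24) - t^(-23) + t^(-22) + t^(-20):
  (-)t^(-61) = -2.9857e-64
  (+)t^(-60) = 3.28427e-63
  (-)t^(-59) = -3.6127e-62
  (+)t^(-58) = 3.97397e-61
  (-)t^(-57) = -4.37136e-60
  (+)t^(-56) = 4.8085e-59
  (-)t^(-55) = -5.28935e-58
  (+)t^(-54) = 5.81829e-57
  (-)t^(-53) = -6.40011e-56
  (+)t^(-52) = 7.04013e-55
  (-)t^(-51) = -7.74414e-54
  (+)t^(-50) = 8.51855e-53
  (-)t^(-49) = -9.37041e-52
  (+)t^(-48) = 1.03074e-50
  (-)t^(-47) = -1.13382e-49
  (+)t^(-46) = 1.2472e-48
  (-)t^(-45) = -1.37192e-47
  (+)t^(-44) = 1.50911e-46
  (-)t^(-43) = -1.66002e-45
  (+)t^(-42) = 1.82603e-44
  (-)t^(-41) = -2.00863e-43
  (+)t^(-40) = 2.20949e-42
  (-)t^(-39) = -2.43044e-41
  (+)t^(-38) = 2.67349e-40
  (-)t^(-37) = -2.94083e-39
  (+)t^(-36) = 3.23492e-38
  (-)t^(-35) = -3.55841e-37
  (+)t^(-34) = 3.91425e-36
  (-)t^(-33) = -4.30568e-35
  (+)t^(-32) = 4.73624e-34
  (-)t^(-31) = -5.20987e-33
  (+)t^(-30) = 5.73086e-32
  (-)t^(-29) = -6.30394e-31
  (+)t^(-28) = 6.93433e-30
  (-)t^(-27) = -7.62777e-29
  (+)t^(-26) = 8.39055e-28
  (-)t^(-25) = -9.2296e-27
  (+)t^(-24) = 1.01526e-25
  (-)t^(-23) = -1.11678e-24
  (+)t^(-22) = 1.22846e-23
  (+)t^(-20) = 1.48644e-21
Sum = (-2.9857e-64) + (3.28427e-63) + (-3.6127e-62) + (3.97397e-61) + (-4.37136e-60) + (4.8085e-59) + (-5.28935e-58) + (5.81829e-57) + (-6.40011e-56) + (7.04013e-55) + (-7.74414e-54) + (8.51855e-53) + (-9.37041e-52) + (1.03074e-50) + (-1.13382e-49) + (1.2472e-48) + (-1.37192e-47) + (1.50911e-46) + (-1.66002e-45) + (1.82603e-44) + (-2.00863e-43) + (2.20949e-42) + (-2.43044e-41) + (2.67349e-40) + (-2.94083e-39) + (3.23492e-38) + (-3.55841e-37) + (3.91425e-36) + (-4.30568e-35) + (4.73624e-34) + (-5.20987e-33) + (5.73086e-32) + (-6.30394e-31) + (6.93433e-30) + (-7.62777e-29) + (8.39055e-28) + (-9.2296e-27) + (1.01526e-25) + (-1.11678e-24) + (1.22846e-23) + (1.48644e-21)
= 1.497697161e-21
Rounded to 6 significant figures: 1.4977e-21

1.4977e-21


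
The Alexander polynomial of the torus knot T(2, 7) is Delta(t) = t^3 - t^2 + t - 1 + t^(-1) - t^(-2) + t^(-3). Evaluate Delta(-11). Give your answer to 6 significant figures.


Substituting t = -11 into Delta(t) = t^3 - t^2 + t - 1 + t^(-1) - t^(-2) + t^(-3):
Term values: (-1331) + (-121) + (-11) + (-1) + (-0.0909091) + (-0.00826446) + (-0.000751315)
Sum = -1464.099925
Rounded to 6 significant figures: -1464.1

-1464.1


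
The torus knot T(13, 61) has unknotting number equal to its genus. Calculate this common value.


For a torus knot T(p,q), both the unknotting number and genus equal (p-1)(q-1)/2.
= (13-1)(61-1)/2
= 12*60/2
= 720/2 = 360

360


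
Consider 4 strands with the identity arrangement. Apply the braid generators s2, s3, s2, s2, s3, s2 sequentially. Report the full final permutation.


Starting with identity [1, 2, 3, 4].
Apply generators in sequence:
  After s2: [1, 3, 2, 4]
  After s3: [1, 3, 4, 2]
  After s2: [1, 4, 3, 2]
  After s2: [1, 3, 4, 2]
  After s3: [1, 3, 2, 4]
  After s2: [1, 2, 3, 4]
Final permutation: [1, 2, 3, 4]

[1, 2, 3, 4]


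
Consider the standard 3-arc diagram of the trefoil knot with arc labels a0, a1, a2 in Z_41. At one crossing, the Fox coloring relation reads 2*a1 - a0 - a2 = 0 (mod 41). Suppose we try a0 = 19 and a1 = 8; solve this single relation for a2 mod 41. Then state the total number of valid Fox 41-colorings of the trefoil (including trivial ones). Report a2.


Step 1: Apply the given crossing relation 2*a1 - a0 - a2 = 0 (mod 41).
  a2 = 2*a1 - a0 mod 41
  a2 = 2*8 - 19 mod 41
  a2 = 16 - 19 mod 41
  a2 = -3 mod 41 = 38
Step 2: The trefoil has determinant 3.
  Number of Fox p-colorings (p prime) is p^2 if p = 3, else p.
  Since 41 does not divide 3, only trivial (constant) colorings exist.
  (So the trial a0 = 19, a1 = 8 with a0 != a1 does NOT extend to a valid coloring of the whole trefoil: the other two crossing relations require 3*(a1 - a0) = 0 (mod 41), which fails.)
  Total colorings = 41
Step 3: a2 = 38, total Fox 41-colorings = 41

38


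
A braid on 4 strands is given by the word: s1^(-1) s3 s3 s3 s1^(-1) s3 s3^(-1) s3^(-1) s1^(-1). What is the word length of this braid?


The word length counts the number of generators (including inverses).
Listing each generator: s1^(-1), s3, s3, s3, s1^(-1), s3, s3^(-1), s3^(-1), s1^(-1)
There are 9 generators in this braid word.

9


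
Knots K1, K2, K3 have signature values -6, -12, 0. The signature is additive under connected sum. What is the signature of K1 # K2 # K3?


The signature is additive under connected sum.
signature(K1 # K2 # K3) = (-6) + (-12) + (0)
= -18

-18


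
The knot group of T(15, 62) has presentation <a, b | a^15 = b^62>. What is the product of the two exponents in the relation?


The relation is a^15 = b^62.
Product of exponents = 15 * 62
= 930

930


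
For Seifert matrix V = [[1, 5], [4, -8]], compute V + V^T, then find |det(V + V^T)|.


Step 1: Form V + V^T where V = [[1, 5], [4, -8]]
  V^T = [[1, 4], [5, -8]]
  V + V^T = [[2, 9], [9, -16]]
Step 2: det(V + V^T) = 2*(-16) - 9*9
  = -32 - 81 = -113
Step 3: Knot determinant = |det(V + V^T)| = |-113| = 113

113


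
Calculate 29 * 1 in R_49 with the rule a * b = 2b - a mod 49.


29 * 1 = 2*1 - 29 mod 49
= 2 - 29 mod 49
= -27 mod 49 = 22

22


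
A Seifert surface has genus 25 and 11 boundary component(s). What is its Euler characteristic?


chi = 2 - 2g - b
= 2 - 2*25 - 11
= 2 - 50 - 11 = -59

-59


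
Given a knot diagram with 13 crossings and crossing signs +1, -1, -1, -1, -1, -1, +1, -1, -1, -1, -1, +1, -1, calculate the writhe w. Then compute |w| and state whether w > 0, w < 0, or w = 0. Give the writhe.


Step 1: Count positive crossings (+1).
Positive crossings: 3
Step 2: Count negative crossings (-1).
Negative crossings: 10
Step 3: Writhe = (positive) - (negative)
w = 3 - 10 = -7
Step 4: |w| = 7, and w is negative

-7


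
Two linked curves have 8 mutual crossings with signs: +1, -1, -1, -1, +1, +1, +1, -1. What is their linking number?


Step 1: Count positive crossings: 4
Step 2: Count negative crossings: 4
Step 3: Sum of signs = 4 - 4 = 0
Step 4: Linking number = sum/2 = 0/2 = 0

0


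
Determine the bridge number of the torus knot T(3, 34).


The bridge number of T(p,q) is min(p,q).
min(3, 34) = 3

3


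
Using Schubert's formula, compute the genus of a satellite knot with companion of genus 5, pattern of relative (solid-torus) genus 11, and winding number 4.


Schubert: g(satellite) = g_rel(pattern) + |winding| * g(companion),
where g_rel(pattern) is the genus of the pattern relative to the solid torus.
= 11 + 4 * 5
= 11 + 20 = 31

31


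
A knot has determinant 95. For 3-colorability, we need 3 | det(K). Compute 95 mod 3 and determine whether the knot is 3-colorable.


Step 1: A knot is p-colorable if and only if p divides its determinant.
Step 2: Compute 95 mod 3.
95 = 31 * 3 + 2
Step 3: 95 mod 3 = 2
Step 4: The knot is 3-colorable: no

2


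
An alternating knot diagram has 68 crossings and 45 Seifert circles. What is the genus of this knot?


For alternating knots, g = (c - s + 1)/2.
= (68 - 45 + 1)/2
= 24/2 = 12

12


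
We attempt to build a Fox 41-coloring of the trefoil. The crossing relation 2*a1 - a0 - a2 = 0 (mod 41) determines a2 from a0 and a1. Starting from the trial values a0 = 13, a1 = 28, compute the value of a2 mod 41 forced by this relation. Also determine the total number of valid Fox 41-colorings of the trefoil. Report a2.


Step 1: Apply the given crossing relation 2*a1 - a0 - a2 = 0 (mod 41).
  a2 = 2*a1 - a0 mod 41
  a2 = 2*28 - 13 mod 41
  a2 = 56 - 13 mod 41
  a2 = 43 mod 41 = 2
Step 2: The trefoil has determinant 3.
  Number of Fox p-colorings (p prime) is p^2 if p = 3, else p.
  Since 41 does not divide 3, only trivial (constant) colorings exist.
  (So the trial a0 = 13, a1 = 28 with a0 != a1 does NOT extend to a valid coloring of the whole trefoil: the other two crossing relations require 3*(a1 - a0) = 0 (mod 41), which fails.)
  Total colorings = 41
Step 3: a2 = 2, total Fox 41-colorings = 41

2


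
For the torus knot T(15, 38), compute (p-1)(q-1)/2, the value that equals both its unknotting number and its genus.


For a torus knot T(p,q), both the unknotting number and genus equal (p-1)(q-1)/2.
= (15-1)(38-1)/2
= 14*37/2
= 518/2 = 259

259


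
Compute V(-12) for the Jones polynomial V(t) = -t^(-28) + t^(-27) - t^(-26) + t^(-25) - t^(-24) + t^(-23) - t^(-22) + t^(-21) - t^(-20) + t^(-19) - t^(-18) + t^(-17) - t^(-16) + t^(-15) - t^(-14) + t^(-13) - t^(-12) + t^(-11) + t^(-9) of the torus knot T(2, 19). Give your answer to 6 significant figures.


Substituting t = -12 into V(t) = -t^(-28) + t^(-27) - t^(-26) + t^(-25) - t^(-24) + t^(-23) - t^(-22) + t^(-21) - t^(-20) + t^(-19) - t^(-18) + t^(-17) - t^(-16) + t^(-15) - t^(-14) + t^(-13) - t^(-12) + t^(-11) + t^(-9):
  (-)t^(-28) = -6.06632e-31
  (+)t^(-27) = -7.27958e-30
  (-)t^(-26) = -8.7355e-29
  (+)t^(-25) = -1.04826e-27
  (-)t^(-24) = -1.25791e-26
  (+)t^(-23) = -1.50949e-25
  (-)t^(-22) = -1.81139e-24
  (+)t^(-21) = -2.17367e-23
  (-)t^(-20) = -2.60841e-22
  (+)t^(-19) = -3.13009e-21
  (-)t^(-18) = -3.7561e-20
  (+)t^(-17) = -4.50732e-19
  (-)t^(-16) = -5.40879e-18
  (+)t^(-15) = -6.49055e-17
  (-)t^(-14) = -7.78866e-16
  (+)t^(-13) = -9.34639e-15
  (-)t^(-12) = -1.12157e-13
  (+)t^(-11) = -1.34588e-12
  (+)t^(-9) = -1.93807e-10
Sum = (-6.06632e-31) + (-7.27958e-30) + (-8.7355e-29) + (-1.04826e-27) + (-1.25791e-26) + (-1.50949e-25) + (-1.81139e-24) + (-2.17367e-23) + (-2.60841e-22) + (-3.13009e-21) + (-3.7561e-20) + (-4.50732e-19) + (-5.40879e-18) + (-6.49055e-17) + (-7.78866e-16) + (-9.34639e-15) + (-1.12157e-13) + (-1.34588e-12) + (-1.93807e-10)
= -1.95274932e-10
Rounded to 6 significant figures: -1.95275e-10

-1.95275e-10


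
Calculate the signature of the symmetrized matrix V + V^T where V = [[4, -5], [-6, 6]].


Step 1: V + V^T = [[8, -11], [-11, 12]]
Step 2: trace = 20, det = -25
Step 3: Discriminant = 20^2 - 4*(-25) = 500
Step 4: Eigenvalues: 21.1803, -1.18034
Step 5: Signature = (# positive eigenvalues) - (# negative eigenvalues) = 0

0


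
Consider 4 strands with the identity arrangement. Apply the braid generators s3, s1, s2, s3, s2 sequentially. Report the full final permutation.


Starting with identity [1, 2, 3, 4].
Apply generators in sequence:
  After s3: [1, 2, 4, 3]
  After s1: [2, 1, 4, 3]
  After s2: [2, 4, 1, 3]
  After s3: [2, 4, 3, 1]
  After s2: [2, 3, 4, 1]
Final permutation: [2, 3, 4, 1]

[2, 3, 4, 1]


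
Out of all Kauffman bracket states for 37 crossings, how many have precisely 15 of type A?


We choose which 15 of 37 crossings get A-smoothings.
C(37, 15) = 37! / (15! * 22!)
= 9364199760

9364199760


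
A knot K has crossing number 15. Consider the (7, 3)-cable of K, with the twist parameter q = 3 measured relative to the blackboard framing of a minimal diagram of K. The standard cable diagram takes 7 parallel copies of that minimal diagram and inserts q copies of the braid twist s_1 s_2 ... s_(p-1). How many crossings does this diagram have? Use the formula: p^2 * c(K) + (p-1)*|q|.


Step 1: Each of the c(K) crossings of the companion diagram becomes p*p = p^2 crossings among the p parallel strands, and each of the |q| twists s_1 s_2 ... s_(p-1) adds (p-1) crossings.
  Crossings = p^2 * c(K) + (p-1)*|q|
Step 2: = 7^2 * 15 + (7-1)*3
Step 3: = 49*15 + 6*3
Step 4: = 735 + 18 = 753

753


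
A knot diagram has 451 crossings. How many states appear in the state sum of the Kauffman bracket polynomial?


Each crossing contributes 2 choices (A-smoothing or B-smoothing).
Total states = 2^451 = 5814709794364855124394590463104036274829130885498544482251921593445114304907183386609528405710108524486100172850129423468276813028917248

5814709794364855124394590463104036274829130885498544482251921593445114304907183386609528405710108524486100172850129423468276813028917248


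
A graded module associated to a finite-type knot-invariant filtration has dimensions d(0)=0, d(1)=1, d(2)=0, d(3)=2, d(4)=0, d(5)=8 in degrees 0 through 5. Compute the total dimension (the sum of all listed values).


Total dimension = d(0) + d(1) + ... + d(5)
= 0 + 1 + 0 + 2 + 0 + 8
= 11

11


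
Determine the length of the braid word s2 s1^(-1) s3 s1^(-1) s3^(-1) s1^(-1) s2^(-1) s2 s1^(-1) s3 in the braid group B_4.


The word length counts the number of generators (including inverses).
Listing each generator: s2, s1^(-1), s3, s1^(-1), s3^(-1), s1^(-1), s2^(-1), s2, s1^(-1), s3
There are 10 generators in this braid word.

10


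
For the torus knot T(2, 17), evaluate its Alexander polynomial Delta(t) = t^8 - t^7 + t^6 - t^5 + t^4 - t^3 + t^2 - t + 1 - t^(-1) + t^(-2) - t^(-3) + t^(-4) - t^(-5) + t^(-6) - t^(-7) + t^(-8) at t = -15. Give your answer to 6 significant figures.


Substituting t = -15 into Delta(t) = t^8 - t^7 + t^6 - t^5 + t^4 - t^3 + t^2 - t + 1 - t^(-1) + t^(-2) - t^(-3) + t^(-4) - t^(-5) + t^(-6) - t^(-7) + t^(-8):
Term values: (2562890625) + (170859375) + (11390625) + (759375) + (50625) + (3375) + (225) + (15) + (1) + (0.0666667) + (0.00444444) + (0.000296296) + (1.97531e-05) + (1.31687e-06) + (8.77915e-08) + (5.85277e-09) + (3.90184e-10)
Sum = 2745954241
Rounded to 6 significant figures: 2.74595e+09

2.74595e+09


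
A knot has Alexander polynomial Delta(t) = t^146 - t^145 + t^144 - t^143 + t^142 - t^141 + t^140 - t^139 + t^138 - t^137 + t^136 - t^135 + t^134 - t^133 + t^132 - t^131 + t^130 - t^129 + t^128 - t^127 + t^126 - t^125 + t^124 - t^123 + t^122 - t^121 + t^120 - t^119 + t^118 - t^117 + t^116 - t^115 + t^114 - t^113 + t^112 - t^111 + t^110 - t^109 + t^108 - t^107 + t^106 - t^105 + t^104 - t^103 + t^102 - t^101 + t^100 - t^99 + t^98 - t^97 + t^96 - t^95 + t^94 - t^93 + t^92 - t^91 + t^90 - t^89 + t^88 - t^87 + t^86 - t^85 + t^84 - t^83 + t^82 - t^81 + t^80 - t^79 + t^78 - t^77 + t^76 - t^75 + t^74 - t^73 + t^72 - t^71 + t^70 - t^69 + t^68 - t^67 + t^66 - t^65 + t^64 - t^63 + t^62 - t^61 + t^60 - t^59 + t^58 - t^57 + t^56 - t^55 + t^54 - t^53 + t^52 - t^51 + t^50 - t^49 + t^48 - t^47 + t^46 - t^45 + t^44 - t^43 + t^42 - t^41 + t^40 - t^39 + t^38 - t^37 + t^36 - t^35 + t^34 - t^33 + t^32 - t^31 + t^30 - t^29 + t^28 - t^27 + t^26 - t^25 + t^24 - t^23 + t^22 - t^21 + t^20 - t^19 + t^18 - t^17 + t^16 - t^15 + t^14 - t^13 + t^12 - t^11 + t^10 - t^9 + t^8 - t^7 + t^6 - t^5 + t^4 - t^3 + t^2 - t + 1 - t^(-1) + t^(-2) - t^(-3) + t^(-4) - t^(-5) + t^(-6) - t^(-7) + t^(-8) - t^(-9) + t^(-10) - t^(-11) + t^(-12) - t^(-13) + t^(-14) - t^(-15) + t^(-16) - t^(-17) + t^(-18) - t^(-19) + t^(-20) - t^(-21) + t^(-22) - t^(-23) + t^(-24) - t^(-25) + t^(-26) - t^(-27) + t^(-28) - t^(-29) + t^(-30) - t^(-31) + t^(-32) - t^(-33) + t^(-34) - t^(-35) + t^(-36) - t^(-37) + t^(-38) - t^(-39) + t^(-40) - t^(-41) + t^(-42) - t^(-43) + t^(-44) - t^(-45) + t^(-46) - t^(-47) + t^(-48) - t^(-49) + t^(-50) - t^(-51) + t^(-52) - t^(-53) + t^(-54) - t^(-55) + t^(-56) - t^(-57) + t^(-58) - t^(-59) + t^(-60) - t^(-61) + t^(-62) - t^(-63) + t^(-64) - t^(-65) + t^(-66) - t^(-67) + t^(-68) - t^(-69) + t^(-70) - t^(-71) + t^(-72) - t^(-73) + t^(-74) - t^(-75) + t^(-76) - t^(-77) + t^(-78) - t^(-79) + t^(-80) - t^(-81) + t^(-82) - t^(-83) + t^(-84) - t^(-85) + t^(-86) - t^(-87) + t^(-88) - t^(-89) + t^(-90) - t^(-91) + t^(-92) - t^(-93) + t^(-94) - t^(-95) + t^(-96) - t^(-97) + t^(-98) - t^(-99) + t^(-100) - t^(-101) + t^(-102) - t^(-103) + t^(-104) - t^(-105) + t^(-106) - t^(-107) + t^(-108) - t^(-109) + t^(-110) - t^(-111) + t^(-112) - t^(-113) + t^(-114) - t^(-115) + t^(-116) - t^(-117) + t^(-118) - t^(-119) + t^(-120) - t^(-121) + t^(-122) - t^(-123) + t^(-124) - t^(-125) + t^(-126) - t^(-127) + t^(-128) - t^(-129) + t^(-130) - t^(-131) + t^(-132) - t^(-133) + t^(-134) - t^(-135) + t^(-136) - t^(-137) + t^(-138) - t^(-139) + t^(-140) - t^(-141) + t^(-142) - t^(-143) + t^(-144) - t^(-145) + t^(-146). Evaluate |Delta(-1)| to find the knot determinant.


Step 1: The polynomial has 293 terms with alternating signs, exponents from 146 down to -146.
Step 2: Substitute t = -1. The i-th term has coefficient (-1)^i and exponent (m-i),
  so its value is (-1)^i * (-1)^(m-i) = (-1)^m = 1 for every i.
Step 3: All 293 terms equal 1, so Delta(-1) = 293 * (1) = 293
Step 4: |Delta(-1)| = 293

293


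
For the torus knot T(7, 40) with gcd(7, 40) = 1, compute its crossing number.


For a torus knot T(p, q) with gcd(p,q)=1,
the crossing number is min(p*(q-1), q*(p-1)).
p*(q-1) = 7*39 = 273
q*(p-1) = 40*6 = 240
min(273, 240) = 240

240


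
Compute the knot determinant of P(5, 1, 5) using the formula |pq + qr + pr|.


Step 1: Compute pq + qr + pr.
pq = 5*1 = 5
qr = 1*5 = 5
pr = 5*5 = 25
pq + qr + pr = 5 + 5 + 25 = 35
Step 2: Take absolute value.
det(P(5,1,5)) = |35| = 35

35


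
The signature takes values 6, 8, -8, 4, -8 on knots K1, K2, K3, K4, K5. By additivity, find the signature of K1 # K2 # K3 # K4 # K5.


The signature is additive under connected sum.
signature(K1 # K2 # K3 # K4 # K5) = (6) + (8) + (-8) + (4) + (-8)
= 2

2


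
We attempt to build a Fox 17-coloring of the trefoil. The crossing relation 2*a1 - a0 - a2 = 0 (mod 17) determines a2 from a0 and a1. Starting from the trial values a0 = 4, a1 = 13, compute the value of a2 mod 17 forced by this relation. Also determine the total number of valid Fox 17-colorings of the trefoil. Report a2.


Step 1: Apply the given crossing relation 2*a1 - a0 - a2 = 0 (mod 17).
  a2 = 2*a1 - a0 mod 17
  a2 = 2*13 - 4 mod 17
  a2 = 26 - 4 mod 17
  a2 = 22 mod 17 = 5
Step 2: The trefoil has determinant 3.
  Number of Fox p-colorings (p prime) is p^2 if p = 3, else p.
  Since 17 does not divide 3, only trivial (constant) colorings exist.
  (So the trial a0 = 4, a1 = 13 with a0 != a1 does NOT extend to a valid coloring of the whole trefoil: the other two crossing relations require 3*(a1 - a0) = 0 (mod 17), which fails.)
  Total colorings = 17
Step 3: a2 = 5, total Fox 17-colorings = 17

5


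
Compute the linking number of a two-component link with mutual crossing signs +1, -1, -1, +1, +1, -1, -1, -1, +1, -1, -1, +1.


Step 1: Count positive crossings: 5
Step 2: Count negative crossings: 7
Step 3: Sum of signs = 5 - 7 = -2
Step 4: Linking number = sum/2 = -2/2 = -1

-1


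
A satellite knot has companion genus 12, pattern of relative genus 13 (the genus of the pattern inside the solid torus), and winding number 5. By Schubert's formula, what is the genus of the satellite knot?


Schubert: g(satellite) = g_rel(pattern) + |winding| * g(companion),
where g_rel(pattern) is the genus of the pattern relative to the solid torus.
= 13 + 5 * 12
= 13 + 60 = 73

73


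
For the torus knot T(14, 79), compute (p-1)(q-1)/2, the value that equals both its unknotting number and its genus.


For a torus knot T(p,q), both the unknotting number and genus equal (p-1)(q-1)/2.
= (14-1)(79-1)/2
= 13*78/2
= 1014/2 = 507

507


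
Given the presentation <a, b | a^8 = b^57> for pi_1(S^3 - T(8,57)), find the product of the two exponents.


The relation is a^8 = b^57.
Product of exponents = 8 * 57
= 456

456


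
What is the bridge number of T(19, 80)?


The bridge number of T(p,q) is min(p,q).
min(19, 80) = 19

19


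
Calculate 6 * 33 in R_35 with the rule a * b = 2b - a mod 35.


6 * 33 = 2*33 - 6 mod 35
= 66 - 6 mod 35
= 60 mod 35 = 25

25


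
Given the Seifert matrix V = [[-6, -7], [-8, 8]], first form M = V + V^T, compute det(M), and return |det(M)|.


Step 1: Form V + V^T where V = [[-6, -7], [-8, 8]]
  V^T = [[-6, -8], [-7, 8]]
  V + V^T = [[-12, -15], [-15, 16]]
Step 2: det(V + V^T) = (-12)*16 - (-15)*(-15)
  = -192 - 225 = -417
Step 3: Knot determinant = |det(V + V^T)| = |-417| = 417

417


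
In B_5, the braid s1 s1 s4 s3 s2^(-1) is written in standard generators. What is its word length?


The word length counts the number of generators (including inverses).
Listing each generator: s1, s1, s4, s3, s2^(-1)
There are 5 generators in this braid word.

5


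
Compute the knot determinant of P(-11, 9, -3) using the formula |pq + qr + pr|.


Step 1: Compute pq + qr + pr.
pq = (-11)*9 = -99
qr = 9*(-3) = -27
pr = (-11)*(-3) = 33
pq + qr + pr = -99 + (-27) + 33 = -93
Step 2: Take absolute value.
det(P(-11,9,-3)) = |-93| = 93

93


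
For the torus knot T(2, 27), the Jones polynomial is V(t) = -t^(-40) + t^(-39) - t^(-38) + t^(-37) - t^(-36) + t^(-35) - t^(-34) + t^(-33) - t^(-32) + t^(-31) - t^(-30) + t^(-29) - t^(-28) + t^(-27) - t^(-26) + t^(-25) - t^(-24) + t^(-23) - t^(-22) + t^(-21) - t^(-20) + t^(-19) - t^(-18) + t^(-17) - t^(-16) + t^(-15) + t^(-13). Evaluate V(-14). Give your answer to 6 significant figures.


Substituting t = -14 into V(t) = -t^(-40) + t^(-39) - t^(-38) + t^(-37) - t^(-36) + t^(-35) - t^(-34) + t^(-33) - t^(-32) + t^(-31) - t^(-30) + t^(-29) - t^(-28) + t^(-27) - t^(-26) + t^(-25) - t^(-24) + t^(-23) - t^(-22) + t^(-21) - t^(-20) + t^(-19) - t^(-18) + t^(-17) - t^(-16) + t^(-15) + t^(-13):
  (-)t^(-40) = -1.42849e-46
  (+)t^(-39) = -1.99989e-45
  (-)t^(-38) = -2.79985e-44
  (+)t^(-37) = -3.91979e-43
  (-)t^(-36) = -5.4877e-42
  (+)t^(-35) = -7.68279e-41
  (-)t^(-34) = -1.07559e-39
  (+)t^(-33) = -1.50583e-38
  (-)t^(-32) = -2.10816e-37
  (+)t^(-31) = -2.95142e-36
  (-)t^(-30) = -4.13199e-35
  (+)t^(-29) = -5.78478e-34
  (-)t^(-28) = -8.09869e-33
  (+)t^(-27) = -1.13382e-31
  (-)t^(-26) = -1.58734e-30
  (+)t^(-25) = -2.22228e-29
  (-)t^(-24) = -3.11119e-28
  (+)t^(-23) = -4.35567e-27
  (-)t^(-22) = -6.09794e-26
  (+)t^(-21) = -8.53712e-25
  (-)t^(-20) = -1.1952e-23
  (+)t^(-19) = -1.67327e-22
  (-)t^(-18) = -2.34258e-21
  (+)t^(-17) = -3.27962e-20
  (-)t^(-16) = -4.59147e-19
  (+)t^(-15) = -6.42805e-18
  (+)t^(-13) = -1.2599e-15
Sum = (-1.42849e-46) + (-1.99989e-45) + (-2.79985e-44) + (-3.91979e-43) + (-5.4877e-42) + (-7.68279e-41) + (-1.07559e-39) + (-1.50583e-38) + (-2.10816e-37) + (-2.95142e-36) + (-4.13199e-35) + (-5.78478e-34) + (-8.09869e-33) + (-1.13382e-31) + (-1.58734e-30) + (-2.22228e-29) + (-3.11119e-28) + (-4.35567e-27) + (-6.09794e-26) + (-8.53712e-25) + (-1.1952e-23) + (-1.67327e-22) + (-2.34258e-21) + (-3.27962e-20) + (-4.59147e-19) + (-6.42805e-18) + (-1.2599e-15)
= -1.266820953e-15
Rounded to 6 significant figures: -1.26682e-15

-1.26682e-15


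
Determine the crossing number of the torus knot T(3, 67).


For a torus knot T(p, q) with gcd(p,q)=1,
the crossing number is min(p*(q-1), q*(p-1)).
p*(q-1) = 3*66 = 198
q*(p-1) = 67*2 = 134
min(198, 134) = 134

134


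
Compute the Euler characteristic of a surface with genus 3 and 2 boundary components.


chi = 2 - 2g - b
= 2 - 2*3 - 2
= 2 - 6 - 2 = -6

-6


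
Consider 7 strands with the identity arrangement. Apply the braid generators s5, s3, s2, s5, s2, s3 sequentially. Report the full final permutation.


Starting with identity [1, 2, 3, 4, 5, 6, 7].
Apply generators in sequence:
  After s5: [1, 2, 3, 4, 6, 5, 7]
  After s3: [1, 2, 4, 3, 6, 5, 7]
  After s2: [1, 4, 2, 3, 6, 5, 7]
  After s5: [1, 4, 2, 3, 5, 6, 7]
  After s2: [1, 2, 4, 3, 5, 6, 7]
  After s3: [1, 2, 3, 4, 5, 6, 7]
Final permutation: [1, 2, 3, 4, 5, 6, 7]

[1, 2, 3, 4, 5, 6, 7]


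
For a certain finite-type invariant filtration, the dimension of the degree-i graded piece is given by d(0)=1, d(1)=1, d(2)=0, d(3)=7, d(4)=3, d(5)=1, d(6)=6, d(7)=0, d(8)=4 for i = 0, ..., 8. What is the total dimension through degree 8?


Total dimension = d(0) + d(1) + ... + d(8)
= 1 + 1 + 0 + 7 + 3 + 1 + 6 + 0 + 4
= 23

23


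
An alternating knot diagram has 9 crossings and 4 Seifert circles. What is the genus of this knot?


For alternating knots, g = (c - s + 1)/2.
= (9 - 4 + 1)/2
= 6/2 = 3

3


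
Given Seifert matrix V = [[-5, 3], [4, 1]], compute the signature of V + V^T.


Step 1: V + V^T = [[-10, 7], [7, 2]]
Step 2: trace = -8, det = -69
Step 3: Discriminant = (-8)^2 - 4*(-69) = 340
Step 4: Eigenvalues: 5.21954, -13.2195
Step 5: Signature = (# positive eigenvalues) - (# negative eigenvalues) = 0

0


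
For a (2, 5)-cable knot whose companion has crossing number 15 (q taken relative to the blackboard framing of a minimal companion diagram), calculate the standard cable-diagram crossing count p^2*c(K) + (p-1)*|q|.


Step 1: Each of the c(K) crossings of the companion diagram becomes p*p = p^2 crossings among the p parallel strands, and each of the |q| twists s_1 s_2 ... s_(p-1) adds (p-1) crossings.
  Crossings = p^2 * c(K) + (p-1)*|q|
Step 2: = 2^2 * 15 + (2-1)*5
Step 3: = 4*15 + 1*5
Step 4: = 60 + 5 = 65

65


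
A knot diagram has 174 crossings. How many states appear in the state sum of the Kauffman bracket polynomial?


Each crossing contributes 2 choices (A-smoothing or B-smoothing).
Total states = 2^174 = 23945242826029513411849172299223580994042798784118784

23945242826029513411849172299223580994042798784118784


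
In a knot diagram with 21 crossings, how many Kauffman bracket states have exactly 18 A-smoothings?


We choose which 18 of 21 crossings get A-smoothings.
C(21, 18) = 21! / (18! * 3!)
= 1330

1330


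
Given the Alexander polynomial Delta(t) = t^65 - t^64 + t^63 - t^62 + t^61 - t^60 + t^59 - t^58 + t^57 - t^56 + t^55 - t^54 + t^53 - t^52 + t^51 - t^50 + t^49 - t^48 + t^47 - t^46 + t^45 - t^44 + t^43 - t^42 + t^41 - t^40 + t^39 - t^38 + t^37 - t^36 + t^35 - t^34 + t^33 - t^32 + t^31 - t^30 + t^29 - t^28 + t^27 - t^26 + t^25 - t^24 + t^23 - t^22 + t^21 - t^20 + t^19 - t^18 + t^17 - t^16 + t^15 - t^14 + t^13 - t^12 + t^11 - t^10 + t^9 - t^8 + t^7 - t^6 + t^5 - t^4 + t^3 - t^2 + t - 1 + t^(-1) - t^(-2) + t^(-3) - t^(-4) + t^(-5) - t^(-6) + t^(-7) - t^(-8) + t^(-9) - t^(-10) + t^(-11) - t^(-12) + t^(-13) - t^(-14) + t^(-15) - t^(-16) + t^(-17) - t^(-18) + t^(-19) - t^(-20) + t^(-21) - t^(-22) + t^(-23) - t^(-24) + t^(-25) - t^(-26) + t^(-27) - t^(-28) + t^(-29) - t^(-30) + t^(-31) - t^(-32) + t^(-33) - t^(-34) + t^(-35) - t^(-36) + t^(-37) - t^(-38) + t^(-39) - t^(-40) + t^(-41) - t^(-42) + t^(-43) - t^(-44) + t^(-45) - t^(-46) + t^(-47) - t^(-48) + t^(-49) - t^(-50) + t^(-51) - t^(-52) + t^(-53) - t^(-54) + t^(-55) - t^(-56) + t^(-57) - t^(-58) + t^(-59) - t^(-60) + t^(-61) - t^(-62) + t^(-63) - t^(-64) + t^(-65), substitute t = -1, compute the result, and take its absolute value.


Step 1: The polynomial has 131 terms with alternating signs, exponents from 65 down to -65.
Step 2: Substitute t = -1. The i-th term has coefficient (-1)^i and exponent (m-i),
  so its value is (-1)^i * (-1)^(m-i) = (-1)^m = -1 for every i.
Step 3: All 131 terms equal -1, so Delta(-1) = 131 * (-1) = -131
Step 4: |Delta(-1)| = 131

131


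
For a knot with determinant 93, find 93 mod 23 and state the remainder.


Step 1: A knot is p-colorable if and only if p divides its determinant.
Step 2: Compute 93 mod 23.
93 = 4 * 23 + 1
Step 3: 93 mod 23 = 1
Step 4: The knot is 23-colorable: no

1


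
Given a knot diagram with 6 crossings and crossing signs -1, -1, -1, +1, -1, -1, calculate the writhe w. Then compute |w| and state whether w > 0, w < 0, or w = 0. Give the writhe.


Step 1: Count positive crossings (+1).
Positive crossings: 1
Step 2: Count negative crossings (-1).
Negative crossings: 5
Step 3: Writhe = (positive) - (negative)
w = 1 - 5 = -4
Step 4: |w| = 4, and w is negative

-4


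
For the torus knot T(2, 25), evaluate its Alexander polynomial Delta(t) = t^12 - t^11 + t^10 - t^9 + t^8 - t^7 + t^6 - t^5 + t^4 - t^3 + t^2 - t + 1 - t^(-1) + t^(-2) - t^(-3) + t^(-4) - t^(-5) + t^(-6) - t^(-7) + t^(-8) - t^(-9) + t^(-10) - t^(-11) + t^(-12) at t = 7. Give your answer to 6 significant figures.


Substituting t = 7 into Delta(t) = t^12 - t^11 + t^10 - t^9 + t^8 - t^7 + t^6 - t^5 + t^4 - t^3 + t^2 - t + 1 - t^(-1) + t^(-2) - t^(-3) + t^(-4) - t^(-5) + t^(-6) - t^(-7) + t^(-8) - t^(-9) + t^(-10) - t^(-11) + t^(-12):
Term values: (13841287201) + (-1977326743) + (282475249) + (-40353607) + (5764801) + (-823543) + (117649) + (-16807) + (2401) + (-343) + (49) + (-7) + (1) + (-0.142857) + (0.0204082) + (-0.00291545) + (0.000416493) + (-5.9499e-05) + (8.49986e-06) + (-1.21427e-06) + (1.73467e-07) + (-2.47809e-08) + (3.54013e-09) + (-5.05733e-10) + (7.22476e-11)
Sum = 1.21111263e+10
Rounded to 6 significant figures: 1.21111e+10

1.21111e+10


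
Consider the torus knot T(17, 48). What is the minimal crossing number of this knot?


For a torus knot T(p, q) with gcd(p,q)=1,
the crossing number is min(p*(q-1), q*(p-1)).
p*(q-1) = 17*47 = 799
q*(p-1) = 48*16 = 768
min(799, 768) = 768

768


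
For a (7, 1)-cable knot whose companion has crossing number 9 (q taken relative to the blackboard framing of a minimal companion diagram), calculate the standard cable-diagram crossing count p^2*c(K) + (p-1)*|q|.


Step 1: Each of the c(K) crossings of the companion diagram becomes p*p = p^2 crossings among the p parallel strands, and each of the |q| twists s_1 s_2 ... s_(p-1) adds (p-1) crossings.
  Crossings = p^2 * c(K) + (p-1)*|q|
Step 2: = 7^2 * 9 + (7-1)*1
Step 3: = 49*9 + 6*1
Step 4: = 441 + 6 = 447

447


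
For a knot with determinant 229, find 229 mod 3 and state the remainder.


Step 1: A knot is p-colorable if and only if p divides its determinant.
Step 2: Compute 229 mod 3.
229 = 76 * 3 + 1
Step 3: 229 mod 3 = 1
Step 4: The knot is 3-colorable: no

1


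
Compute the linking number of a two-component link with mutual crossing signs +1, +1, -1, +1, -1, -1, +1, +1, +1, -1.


Step 1: Count positive crossings: 6
Step 2: Count negative crossings: 4
Step 3: Sum of signs = 6 - 4 = 2
Step 4: Linking number = sum/2 = 2/2 = 1

1


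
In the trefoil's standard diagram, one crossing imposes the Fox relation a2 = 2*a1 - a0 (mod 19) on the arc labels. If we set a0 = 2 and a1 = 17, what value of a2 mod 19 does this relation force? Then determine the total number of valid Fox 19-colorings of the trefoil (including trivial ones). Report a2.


Step 1: Apply the given crossing relation 2*a1 - a0 - a2 = 0 (mod 19).
  a2 = 2*a1 - a0 mod 19
  a2 = 2*17 - 2 mod 19
  a2 = 34 - 2 mod 19
  a2 = 32 mod 19 = 13
Step 2: The trefoil has determinant 3.
  Number of Fox p-colorings (p prime) is p^2 if p = 3, else p.
  Since 19 does not divide 3, only trivial (constant) colorings exist.
  (So the trial a0 = 2, a1 = 17 with a0 != a1 does NOT extend to a valid coloring of the whole trefoil: the other two crossing relations require 3*(a1 - a0) = 0 (mod 19), which fails.)
  Total colorings = 19
Step 3: a2 = 13, total Fox 19-colorings = 19

13


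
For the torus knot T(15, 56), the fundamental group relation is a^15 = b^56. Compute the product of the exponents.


The relation is a^15 = b^56.
Product of exponents = 15 * 56
= 840

840


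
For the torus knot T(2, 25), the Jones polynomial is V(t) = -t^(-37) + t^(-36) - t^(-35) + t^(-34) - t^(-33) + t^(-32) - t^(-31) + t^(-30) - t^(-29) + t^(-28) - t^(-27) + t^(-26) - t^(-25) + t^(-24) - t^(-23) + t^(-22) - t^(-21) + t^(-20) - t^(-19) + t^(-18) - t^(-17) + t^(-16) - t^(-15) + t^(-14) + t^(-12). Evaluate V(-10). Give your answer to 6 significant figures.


Substituting t = -10 into V(t) = -t^(-37) + t^(-36) - t^(-35) + t^(-34) - t^(-33) + t^(-32) - t^(-31) + t^(-30) - t^(-29) + t^(-28) - t^(-27) + t^(-26) - t^(-25) + t^(-24) - t^(-23) + t^(-22) - t^(-21) + t^(-20) - t^(-19) + t^(-18) - t^(-17) + t^(-16) - t^(-15) + t^(-14) + t^(-12):
  (-)t^(-37) = 1e-37
  (+)t^(-36) = 1e-36
  (-)t^(-35) = 1e-35
  (+)t^(-34) = 1e-34
  (-)t^(-33) = 1e-33
  (+)t^(-32) = 1e-32
  (-)t^(-31) = 1e-31
  (+)t^(-30) = 1e-30
  (-)t^(-29) = 1e-29
  (+)t^(-28) = 1e-28
  (-)t^(-27) = 1e-27
  (+)t^(-26) = 1e-26
  (-)t^(-25) = 1e-25
  (+)t^(-24) = 1e-24
  (-)t^(-23) = 1e-23
  (+)t^(-22) = 1e-22
  (-)t^(-21) = 1e-21
  (+)t^(-20) = 1e-20
  (-)t^(-19) = 1e-19
  (+)t^(-18) = 1e-18
  (-)t^(-17) = 1e-17
  (+)t^(-16) = 1e-16
  (-)t^(-15) = 1e-15
  (+)t^(-14) = 1e-14
  (+)t^(-12) = 1e-12
Sum = (1e-37) + (1e-36) + (1e-35) + (1e-34) + (1e-33) + (1e-32) + (1e-31) + (1e-30) + (1e-29) + (1e-28) + (1e-27) + (1e-26) + (1e-25) + (1e-24) + (1e-23) + (1e-22) + (1e-21) + (1e-20) + (1e-19) + (1e-18) + (1e-17) + (1e-16) + (1e-15) + (1e-14) + (1e-12)
= 1.011111111e-12
Rounded to 6 significant figures: 1.01111e-12

1.01111e-12
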